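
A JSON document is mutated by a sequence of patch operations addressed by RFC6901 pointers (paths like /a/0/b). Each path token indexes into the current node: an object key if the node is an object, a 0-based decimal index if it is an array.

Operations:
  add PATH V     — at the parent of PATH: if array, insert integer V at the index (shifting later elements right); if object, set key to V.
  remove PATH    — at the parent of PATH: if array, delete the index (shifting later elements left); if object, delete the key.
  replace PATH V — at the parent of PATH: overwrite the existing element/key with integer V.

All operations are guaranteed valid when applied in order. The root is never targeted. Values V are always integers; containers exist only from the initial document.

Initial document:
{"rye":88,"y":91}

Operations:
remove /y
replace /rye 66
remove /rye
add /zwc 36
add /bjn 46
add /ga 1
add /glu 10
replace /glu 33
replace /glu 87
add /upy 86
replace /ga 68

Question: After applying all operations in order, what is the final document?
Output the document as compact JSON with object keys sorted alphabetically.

Answer: {"bjn":46,"ga":68,"glu":87,"upy":86,"zwc":36}

Derivation:
After op 1 (remove /y): {"rye":88}
After op 2 (replace /rye 66): {"rye":66}
After op 3 (remove /rye): {}
After op 4 (add /zwc 36): {"zwc":36}
After op 5 (add /bjn 46): {"bjn":46,"zwc":36}
After op 6 (add /ga 1): {"bjn":46,"ga":1,"zwc":36}
After op 7 (add /glu 10): {"bjn":46,"ga":1,"glu":10,"zwc":36}
After op 8 (replace /glu 33): {"bjn":46,"ga":1,"glu":33,"zwc":36}
After op 9 (replace /glu 87): {"bjn":46,"ga":1,"glu":87,"zwc":36}
After op 10 (add /upy 86): {"bjn":46,"ga":1,"glu":87,"upy":86,"zwc":36}
After op 11 (replace /ga 68): {"bjn":46,"ga":68,"glu":87,"upy":86,"zwc":36}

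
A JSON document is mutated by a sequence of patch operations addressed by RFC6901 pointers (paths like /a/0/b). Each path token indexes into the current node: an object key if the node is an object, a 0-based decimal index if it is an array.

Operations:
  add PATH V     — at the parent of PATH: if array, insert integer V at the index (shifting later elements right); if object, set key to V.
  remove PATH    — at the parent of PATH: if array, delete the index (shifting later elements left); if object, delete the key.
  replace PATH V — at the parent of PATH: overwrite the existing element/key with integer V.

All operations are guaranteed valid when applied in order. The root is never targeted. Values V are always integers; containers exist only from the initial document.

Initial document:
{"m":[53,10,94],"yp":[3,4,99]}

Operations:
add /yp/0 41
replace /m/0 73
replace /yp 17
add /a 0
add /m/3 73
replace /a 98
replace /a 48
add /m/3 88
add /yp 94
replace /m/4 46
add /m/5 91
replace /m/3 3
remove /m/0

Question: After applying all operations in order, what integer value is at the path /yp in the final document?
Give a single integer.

Answer: 94

Derivation:
After op 1 (add /yp/0 41): {"m":[53,10,94],"yp":[41,3,4,99]}
After op 2 (replace /m/0 73): {"m":[73,10,94],"yp":[41,3,4,99]}
After op 3 (replace /yp 17): {"m":[73,10,94],"yp":17}
After op 4 (add /a 0): {"a":0,"m":[73,10,94],"yp":17}
After op 5 (add /m/3 73): {"a":0,"m":[73,10,94,73],"yp":17}
After op 6 (replace /a 98): {"a":98,"m":[73,10,94,73],"yp":17}
After op 7 (replace /a 48): {"a":48,"m":[73,10,94,73],"yp":17}
After op 8 (add /m/3 88): {"a":48,"m":[73,10,94,88,73],"yp":17}
After op 9 (add /yp 94): {"a":48,"m":[73,10,94,88,73],"yp":94}
After op 10 (replace /m/4 46): {"a":48,"m":[73,10,94,88,46],"yp":94}
After op 11 (add /m/5 91): {"a":48,"m":[73,10,94,88,46,91],"yp":94}
After op 12 (replace /m/3 3): {"a":48,"m":[73,10,94,3,46,91],"yp":94}
After op 13 (remove /m/0): {"a":48,"m":[10,94,3,46,91],"yp":94}
Value at /yp: 94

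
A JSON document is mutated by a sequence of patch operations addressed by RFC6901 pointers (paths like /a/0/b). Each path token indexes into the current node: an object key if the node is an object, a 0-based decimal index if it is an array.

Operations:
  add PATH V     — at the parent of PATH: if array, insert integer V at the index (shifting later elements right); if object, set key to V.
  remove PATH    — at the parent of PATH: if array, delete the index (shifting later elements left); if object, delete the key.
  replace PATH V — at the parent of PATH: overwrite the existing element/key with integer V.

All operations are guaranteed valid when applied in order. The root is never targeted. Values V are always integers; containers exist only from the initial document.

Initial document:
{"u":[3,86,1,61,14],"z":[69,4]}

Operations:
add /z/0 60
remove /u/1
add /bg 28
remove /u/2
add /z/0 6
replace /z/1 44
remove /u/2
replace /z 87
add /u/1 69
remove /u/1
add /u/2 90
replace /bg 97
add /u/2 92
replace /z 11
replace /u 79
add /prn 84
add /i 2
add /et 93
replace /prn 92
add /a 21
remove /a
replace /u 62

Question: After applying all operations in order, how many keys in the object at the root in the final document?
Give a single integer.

After op 1 (add /z/0 60): {"u":[3,86,1,61,14],"z":[60,69,4]}
After op 2 (remove /u/1): {"u":[3,1,61,14],"z":[60,69,4]}
After op 3 (add /bg 28): {"bg":28,"u":[3,1,61,14],"z":[60,69,4]}
After op 4 (remove /u/2): {"bg":28,"u":[3,1,14],"z":[60,69,4]}
After op 5 (add /z/0 6): {"bg":28,"u":[3,1,14],"z":[6,60,69,4]}
After op 6 (replace /z/1 44): {"bg":28,"u":[3,1,14],"z":[6,44,69,4]}
After op 7 (remove /u/2): {"bg":28,"u":[3,1],"z":[6,44,69,4]}
After op 8 (replace /z 87): {"bg":28,"u":[3,1],"z":87}
After op 9 (add /u/1 69): {"bg":28,"u":[3,69,1],"z":87}
After op 10 (remove /u/1): {"bg":28,"u":[3,1],"z":87}
After op 11 (add /u/2 90): {"bg":28,"u":[3,1,90],"z":87}
After op 12 (replace /bg 97): {"bg":97,"u":[3,1,90],"z":87}
After op 13 (add /u/2 92): {"bg":97,"u":[3,1,92,90],"z":87}
After op 14 (replace /z 11): {"bg":97,"u":[3,1,92,90],"z":11}
After op 15 (replace /u 79): {"bg":97,"u":79,"z":11}
After op 16 (add /prn 84): {"bg":97,"prn":84,"u":79,"z":11}
After op 17 (add /i 2): {"bg":97,"i":2,"prn":84,"u":79,"z":11}
After op 18 (add /et 93): {"bg":97,"et":93,"i":2,"prn":84,"u":79,"z":11}
After op 19 (replace /prn 92): {"bg":97,"et":93,"i":2,"prn":92,"u":79,"z":11}
After op 20 (add /a 21): {"a":21,"bg":97,"et":93,"i":2,"prn":92,"u":79,"z":11}
After op 21 (remove /a): {"bg":97,"et":93,"i":2,"prn":92,"u":79,"z":11}
After op 22 (replace /u 62): {"bg":97,"et":93,"i":2,"prn":92,"u":62,"z":11}
Size at the root: 6

Answer: 6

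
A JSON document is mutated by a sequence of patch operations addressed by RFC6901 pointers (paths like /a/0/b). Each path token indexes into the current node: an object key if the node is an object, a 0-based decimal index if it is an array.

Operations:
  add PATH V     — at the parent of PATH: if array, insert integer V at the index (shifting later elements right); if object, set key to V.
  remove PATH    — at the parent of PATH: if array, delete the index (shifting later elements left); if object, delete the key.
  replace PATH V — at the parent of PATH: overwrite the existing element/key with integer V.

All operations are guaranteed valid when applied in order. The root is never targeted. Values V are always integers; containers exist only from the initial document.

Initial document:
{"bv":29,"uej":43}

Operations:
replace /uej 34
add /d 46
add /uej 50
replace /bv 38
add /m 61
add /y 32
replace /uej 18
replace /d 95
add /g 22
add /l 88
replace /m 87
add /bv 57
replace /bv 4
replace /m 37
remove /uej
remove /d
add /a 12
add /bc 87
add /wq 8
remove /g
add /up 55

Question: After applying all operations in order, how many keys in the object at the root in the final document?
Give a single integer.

After op 1 (replace /uej 34): {"bv":29,"uej":34}
After op 2 (add /d 46): {"bv":29,"d":46,"uej":34}
After op 3 (add /uej 50): {"bv":29,"d":46,"uej":50}
After op 4 (replace /bv 38): {"bv":38,"d":46,"uej":50}
After op 5 (add /m 61): {"bv":38,"d":46,"m":61,"uej":50}
After op 6 (add /y 32): {"bv":38,"d":46,"m":61,"uej":50,"y":32}
After op 7 (replace /uej 18): {"bv":38,"d":46,"m":61,"uej":18,"y":32}
After op 8 (replace /d 95): {"bv":38,"d":95,"m":61,"uej":18,"y":32}
After op 9 (add /g 22): {"bv":38,"d":95,"g":22,"m":61,"uej":18,"y":32}
After op 10 (add /l 88): {"bv":38,"d":95,"g":22,"l":88,"m":61,"uej":18,"y":32}
After op 11 (replace /m 87): {"bv":38,"d":95,"g":22,"l":88,"m":87,"uej":18,"y":32}
After op 12 (add /bv 57): {"bv":57,"d":95,"g":22,"l":88,"m":87,"uej":18,"y":32}
After op 13 (replace /bv 4): {"bv":4,"d":95,"g":22,"l":88,"m":87,"uej":18,"y":32}
After op 14 (replace /m 37): {"bv":4,"d":95,"g":22,"l":88,"m":37,"uej":18,"y":32}
After op 15 (remove /uej): {"bv":4,"d":95,"g":22,"l":88,"m":37,"y":32}
After op 16 (remove /d): {"bv":4,"g":22,"l":88,"m":37,"y":32}
After op 17 (add /a 12): {"a":12,"bv":4,"g":22,"l":88,"m":37,"y":32}
After op 18 (add /bc 87): {"a":12,"bc":87,"bv":4,"g":22,"l":88,"m":37,"y":32}
After op 19 (add /wq 8): {"a":12,"bc":87,"bv":4,"g":22,"l":88,"m":37,"wq":8,"y":32}
After op 20 (remove /g): {"a":12,"bc":87,"bv":4,"l":88,"m":37,"wq":8,"y":32}
After op 21 (add /up 55): {"a":12,"bc":87,"bv":4,"l":88,"m":37,"up":55,"wq":8,"y":32}
Size at the root: 8

Answer: 8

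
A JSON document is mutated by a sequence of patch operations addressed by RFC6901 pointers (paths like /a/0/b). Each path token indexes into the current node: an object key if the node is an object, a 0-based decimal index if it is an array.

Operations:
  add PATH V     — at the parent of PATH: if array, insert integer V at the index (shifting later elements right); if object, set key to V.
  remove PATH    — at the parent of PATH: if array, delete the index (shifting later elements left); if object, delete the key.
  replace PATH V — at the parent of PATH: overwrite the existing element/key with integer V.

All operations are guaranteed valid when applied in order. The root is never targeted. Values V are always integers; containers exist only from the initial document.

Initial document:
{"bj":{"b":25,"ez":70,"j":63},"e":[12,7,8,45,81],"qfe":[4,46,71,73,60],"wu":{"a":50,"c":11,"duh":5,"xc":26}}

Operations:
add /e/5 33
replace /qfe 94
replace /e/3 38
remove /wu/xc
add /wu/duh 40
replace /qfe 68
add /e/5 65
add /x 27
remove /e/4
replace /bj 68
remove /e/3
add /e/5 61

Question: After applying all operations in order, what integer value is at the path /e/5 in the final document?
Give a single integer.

Answer: 61

Derivation:
After op 1 (add /e/5 33): {"bj":{"b":25,"ez":70,"j":63},"e":[12,7,8,45,81,33],"qfe":[4,46,71,73,60],"wu":{"a":50,"c":11,"duh":5,"xc":26}}
After op 2 (replace /qfe 94): {"bj":{"b":25,"ez":70,"j":63},"e":[12,7,8,45,81,33],"qfe":94,"wu":{"a":50,"c":11,"duh":5,"xc":26}}
After op 3 (replace /e/3 38): {"bj":{"b":25,"ez":70,"j":63},"e":[12,7,8,38,81,33],"qfe":94,"wu":{"a":50,"c":11,"duh":5,"xc":26}}
After op 4 (remove /wu/xc): {"bj":{"b":25,"ez":70,"j":63},"e":[12,7,8,38,81,33],"qfe":94,"wu":{"a":50,"c":11,"duh":5}}
After op 5 (add /wu/duh 40): {"bj":{"b":25,"ez":70,"j":63},"e":[12,7,8,38,81,33],"qfe":94,"wu":{"a":50,"c":11,"duh":40}}
After op 6 (replace /qfe 68): {"bj":{"b":25,"ez":70,"j":63},"e":[12,7,8,38,81,33],"qfe":68,"wu":{"a":50,"c":11,"duh":40}}
After op 7 (add /e/5 65): {"bj":{"b":25,"ez":70,"j":63},"e":[12,7,8,38,81,65,33],"qfe":68,"wu":{"a":50,"c":11,"duh":40}}
After op 8 (add /x 27): {"bj":{"b":25,"ez":70,"j":63},"e":[12,7,8,38,81,65,33],"qfe":68,"wu":{"a":50,"c":11,"duh":40},"x":27}
After op 9 (remove /e/4): {"bj":{"b":25,"ez":70,"j":63},"e":[12,7,8,38,65,33],"qfe":68,"wu":{"a":50,"c":11,"duh":40},"x":27}
After op 10 (replace /bj 68): {"bj":68,"e":[12,7,8,38,65,33],"qfe":68,"wu":{"a":50,"c":11,"duh":40},"x":27}
After op 11 (remove /e/3): {"bj":68,"e":[12,7,8,65,33],"qfe":68,"wu":{"a":50,"c":11,"duh":40},"x":27}
After op 12 (add /e/5 61): {"bj":68,"e":[12,7,8,65,33,61],"qfe":68,"wu":{"a":50,"c":11,"duh":40},"x":27}
Value at /e/5: 61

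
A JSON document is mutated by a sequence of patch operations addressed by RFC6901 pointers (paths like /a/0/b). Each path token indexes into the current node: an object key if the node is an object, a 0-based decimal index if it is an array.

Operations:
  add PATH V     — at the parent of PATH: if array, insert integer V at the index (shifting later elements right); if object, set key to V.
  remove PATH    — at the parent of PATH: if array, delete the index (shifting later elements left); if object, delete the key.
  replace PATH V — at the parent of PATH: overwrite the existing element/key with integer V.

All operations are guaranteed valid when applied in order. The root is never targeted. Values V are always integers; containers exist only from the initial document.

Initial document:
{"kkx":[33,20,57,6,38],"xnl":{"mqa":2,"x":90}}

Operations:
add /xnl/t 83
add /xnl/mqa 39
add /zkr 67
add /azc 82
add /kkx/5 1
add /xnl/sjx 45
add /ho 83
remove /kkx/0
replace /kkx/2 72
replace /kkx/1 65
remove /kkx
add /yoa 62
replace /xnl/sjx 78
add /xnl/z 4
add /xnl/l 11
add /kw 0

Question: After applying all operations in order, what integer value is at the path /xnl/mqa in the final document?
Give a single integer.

Answer: 39

Derivation:
After op 1 (add /xnl/t 83): {"kkx":[33,20,57,6,38],"xnl":{"mqa":2,"t":83,"x":90}}
After op 2 (add /xnl/mqa 39): {"kkx":[33,20,57,6,38],"xnl":{"mqa":39,"t":83,"x":90}}
After op 3 (add /zkr 67): {"kkx":[33,20,57,6,38],"xnl":{"mqa":39,"t":83,"x":90},"zkr":67}
After op 4 (add /azc 82): {"azc":82,"kkx":[33,20,57,6,38],"xnl":{"mqa":39,"t":83,"x":90},"zkr":67}
After op 5 (add /kkx/5 1): {"azc":82,"kkx":[33,20,57,6,38,1],"xnl":{"mqa":39,"t":83,"x":90},"zkr":67}
After op 6 (add /xnl/sjx 45): {"azc":82,"kkx":[33,20,57,6,38,1],"xnl":{"mqa":39,"sjx":45,"t":83,"x":90},"zkr":67}
After op 7 (add /ho 83): {"azc":82,"ho":83,"kkx":[33,20,57,6,38,1],"xnl":{"mqa":39,"sjx":45,"t":83,"x":90},"zkr":67}
After op 8 (remove /kkx/0): {"azc":82,"ho":83,"kkx":[20,57,6,38,1],"xnl":{"mqa":39,"sjx":45,"t":83,"x":90},"zkr":67}
After op 9 (replace /kkx/2 72): {"azc":82,"ho":83,"kkx":[20,57,72,38,1],"xnl":{"mqa":39,"sjx":45,"t":83,"x":90},"zkr":67}
After op 10 (replace /kkx/1 65): {"azc":82,"ho":83,"kkx":[20,65,72,38,1],"xnl":{"mqa":39,"sjx":45,"t":83,"x":90},"zkr":67}
After op 11 (remove /kkx): {"azc":82,"ho":83,"xnl":{"mqa":39,"sjx":45,"t":83,"x":90},"zkr":67}
After op 12 (add /yoa 62): {"azc":82,"ho":83,"xnl":{"mqa":39,"sjx":45,"t":83,"x":90},"yoa":62,"zkr":67}
After op 13 (replace /xnl/sjx 78): {"azc":82,"ho":83,"xnl":{"mqa":39,"sjx":78,"t":83,"x":90},"yoa":62,"zkr":67}
After op 14 (add /xnl/z 4): {"azc":82,"ho":83,"xnl":{"mqa":39,"sjx":78,"t":83,"x":90,"z":4},"yoa":62,"zkr":67}
After op 15 (add /xnl/l 11): {"azc":82,"ho":83,"xnl":{"l":11,"mqa":39,"sjx":78,"t":83,"x":90,"z":4},"yoa":62,"zkr":67}
After op 16 (add /kw 0): {"azc":82,"ho":83,"kw":0,"xnl":{"l":11,"mqa":39,"sjx":78,"t":83,"x":90,"z":4},"yoa":62,"zkr":67}
Value at /xnl/mqa: 39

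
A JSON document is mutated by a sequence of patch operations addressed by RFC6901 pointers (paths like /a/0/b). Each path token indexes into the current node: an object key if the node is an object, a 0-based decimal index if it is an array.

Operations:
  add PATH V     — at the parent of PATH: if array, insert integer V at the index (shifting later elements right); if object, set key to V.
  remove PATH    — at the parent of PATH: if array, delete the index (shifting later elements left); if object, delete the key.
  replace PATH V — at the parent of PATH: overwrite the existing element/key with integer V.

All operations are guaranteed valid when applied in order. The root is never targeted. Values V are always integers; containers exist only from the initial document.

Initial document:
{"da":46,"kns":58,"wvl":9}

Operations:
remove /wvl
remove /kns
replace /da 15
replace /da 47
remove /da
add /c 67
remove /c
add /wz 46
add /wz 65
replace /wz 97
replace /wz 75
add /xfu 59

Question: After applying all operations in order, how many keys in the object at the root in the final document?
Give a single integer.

Answer: 2

Derivation:
After op 1 (remove /wvl): {"da":46,"kns":58}
After op 2 (remove /kns): {"da":46}
After op 3 (replace /da 15): {"da":15}
After op 4 (replace /da 47): {"da":47}
After op 5 (remove /da): {}
After op 6 (add /c 67): {"c":67}
After op 7 (remove /c): {}
After op 8 (add /wz 46): {"wz":46}
After op 9 (add /wz 65): {"wz":65}
After op 10 (replace /wz 97): {"wz":97}
After op 11 (replace /wz 75): {"wz":75}
After op 12 (add /xfu 59): {"wz":75,"xfu":59}
Size at the root: 2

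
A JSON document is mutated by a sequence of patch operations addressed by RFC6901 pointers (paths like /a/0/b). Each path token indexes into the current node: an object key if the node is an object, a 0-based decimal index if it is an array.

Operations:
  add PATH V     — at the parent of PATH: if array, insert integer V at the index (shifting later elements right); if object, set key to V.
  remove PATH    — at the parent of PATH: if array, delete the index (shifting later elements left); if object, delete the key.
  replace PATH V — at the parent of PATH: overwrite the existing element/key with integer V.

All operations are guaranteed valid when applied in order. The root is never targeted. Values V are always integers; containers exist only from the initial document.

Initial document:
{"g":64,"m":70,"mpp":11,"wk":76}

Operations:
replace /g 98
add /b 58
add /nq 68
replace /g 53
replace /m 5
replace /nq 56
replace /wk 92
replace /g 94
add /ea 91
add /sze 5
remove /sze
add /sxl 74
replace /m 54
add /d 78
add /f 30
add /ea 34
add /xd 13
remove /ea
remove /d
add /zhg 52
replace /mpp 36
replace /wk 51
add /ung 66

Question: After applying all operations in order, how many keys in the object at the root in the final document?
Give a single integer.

After op 1 (replace /g 98): {"g":98,"m":70,"mpp":11,"wk":76}
After op 2 (add /b 58): {"b":58,"g":98,"m":70,"mpp":11,"wk":76}
After op 3 (add /nq 68): {"b":58,"g":98,"m":70,"mpp":11,"nq":68,"wk":76}
After op 4 (replace /g 53): {"b":58,"g":53,"m":70,"mpp":11,"nq":68,"wk":76}
After op 5 (replace /m 5): {"b":58,"g":53,"m":5,"mpp":11,"nq":68,"wk":76}
After op 6 (replace /nq 56): {"b":58,"g":53,"m":5,"mpp":11,"nq":56,"wk":76}
After op 7 (replace /wk 92): {"b":58,"g":53,"m":5,"mpp":11,"nq":56,"wk":92}
After op 8 (replace /g 94): {"b":58,"g":94,"m":5,"mpp":11,"nq":56,"wk":92}
After op 9 (add /ea 91): {"b":58,"ea":91,"g":94,"m":5,"mpp":11,"nq":56,"wk":92}
After op 10 (add /sze 5): {"b":58,"ea":91,"g":94,"m":5,"mpp":11,"nq":56,"sze":5,"wk":92}
After op 11 (remove /sze): {"b":58,"ea":91,"g":94,"m":5,"mpp":11,"nq":56,"wk":92}
After op 12 (add /sxl 74): {"b":58,"ea":91,"g":94,"m":5,"mpp":11,"nq":56,"sxl":74,"wk":92}
After op 13 (replace /m 54): {"b":58,"ea":91,"g":94,"m":54,"mpp":11,"nq":56,"sxl":74,"wk":92}
After op 14 (add /d 78): {"b":58,"d":78,"ea":91,"g":94,"m":54,"mpp":11,"nq":56,"sxl":74,"wk":92}
After op 15 (add /f 30): {"b":58,"d":78,"ea":91,"f":30,"g":94,"m":54,"mpp":11,"nq":56,"sxl":74,"wk":92}
After op 16 (add /ea 34): {"b":58,"d":78,"ea":34,"f":30,"g":94,"m":54,"mpp":11,"nq":56,"sxl":74,"wk":92}
After op 17 (add /xd 13): {"b":58,"d":78,"ea":34,"f":30,"g":94,"m":54,"mpp":11,"nq":56,"sxl":74,"wk":92,"xd":13}
After op 18 (remove /ea): {"b":58,"d":78,"f":30,"g":94,"m":54,"mpp":11,"nq":56,"sxl":74,"wk":92,"xd":13}
After op 19 (remove /d): {"b":58,"f":30,"g":94,"m":54,"mpp":11,"nq":56,"sxl":74,"wk":92,"xd":13}
After op 20 (add /zhg 52): {"b":58,"f":30,"g":94,"m":54,"mpp":11,"nq":56,"sxl":74,"wk":92,"xd":13,"zhg":52}
After op 21 (replace /mpp 36): {"b":58,"f":30,"g":94,"m":54,"mpp":36,"nq":56,"sxl":74,"wk":92,"xd":13,"zhg":52}
After op 22 (replace /wk 51): {"b":58,"f":30,"g":94,"m":54,"mpp":36,"nq":56,"sxl":74,"wk":51,"xd":13,"zhg":52}
After op 23 (add /ung 66): {"b":58,"f":30,"g":94,"m":54,"mpp":36,"nq":56,"sxl":74,"ung":66,"wk":51,"xd":13,"zhg":52}
Size at the root: 11

Answer: 11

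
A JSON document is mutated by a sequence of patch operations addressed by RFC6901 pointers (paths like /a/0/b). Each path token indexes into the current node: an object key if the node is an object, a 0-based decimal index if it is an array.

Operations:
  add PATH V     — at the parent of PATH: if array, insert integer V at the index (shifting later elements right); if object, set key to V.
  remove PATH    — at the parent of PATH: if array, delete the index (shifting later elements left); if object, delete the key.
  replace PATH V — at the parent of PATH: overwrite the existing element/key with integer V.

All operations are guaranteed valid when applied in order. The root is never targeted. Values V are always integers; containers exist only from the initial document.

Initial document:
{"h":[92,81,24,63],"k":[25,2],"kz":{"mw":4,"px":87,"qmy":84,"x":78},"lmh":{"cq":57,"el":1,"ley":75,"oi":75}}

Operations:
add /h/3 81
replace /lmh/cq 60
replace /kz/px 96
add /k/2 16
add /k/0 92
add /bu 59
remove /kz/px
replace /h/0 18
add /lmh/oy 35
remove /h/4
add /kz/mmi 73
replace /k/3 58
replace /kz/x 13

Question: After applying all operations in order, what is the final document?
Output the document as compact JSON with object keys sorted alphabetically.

After op 1 (add /h/3 81): {"h":[92,81,24,81,63],"k":[25,2],"kz":{"mw":4,"px":87,"qmy":84,"x":78},"lmh":{"cq":57,"el":1,"ley":75,"oi":75}}
After op 2 (replace /lmh/cq 60): {"h":[92,81,24,81,63],"k":[25,2],"kz":{"mw":4,"px":87,"qmy":84,"x":78},"lmh":{"cq":60,"el":1,"ley":75,"oi":75}}
After op 3 (replace /kz/px 96): {"h":[92,81,24,81,63],"k":[25,2],"kz":{"mw":4,"px":96,"qmy":84,"x":78},"lmh":{"cq":60,"el":1,"ley":75,"oi":75}}
After op 4 (add /k/2 16): {"h":[92,81,24,81,63],"k":[25,2,16],"kz":{"mw":4,"px":96,"qmy":84,"x":78},"lmh":{"cq":60,"el":1,"ley":75,"oi":75}}
After op 5 (add /k/0 92): {"h":[92,81,24,81,63],"k":[92,25,2,16],"kz":{"mw":4,"px":96,"qmy":84,"x":78},"lmh":{"cq":60,"el":1,"ley":75,"oi":75}}
After op 6 (add /bu 59): {"bu":59,"h":[92,81,24,81,63],"k":[92,25,2,16],"kz":{"mw":4,"px":96,"qmy":84,"x":78},"lmh":{"cq":60,"el":1,"ley":75,"oi":75}}
After op 7 (remove /kz/px): {"bu":59,"h":[92,81,24,81,63],"k":[92,25,2,16],"kz":{"mw":4,"qmy":84,"x":78},"lmh":{"cq":60,"el":1,"ley":75,"oi":75}}
After op 8 (replace /h/0 18): {"bu":59,"h":[18,81,24,81,63],"k":[92,25,2,16],"kz":{"mw":4,"qmy":84,"x":78},"lmh":{"cq":60,"el":1,"ley":75,"oi":75}}
After op 9 (add /lmh/oy 35): {"bu":59,"h":[18,81,24,81,63],"k":[92,25,2,16],"kz":{"mw":4,"qmy":84,"x":78},"lmh":{"cq":60,"el":1,"ley":75,"oi":75,"oy":35}}
After op 10 (remove /h/4): {"bu":59,"h":[18,81,24,81],"k":[92,25,2,16],"kz":{"mw":4,"qmy":84,"x":78},"lmh":{"cq":60,"el":1,"ley":75,"oi":75,"oy":35}}
After op 11 (add /kz/mmi 73): {"bu":59,"h":[18,81,24,81],"k":[92,25,2,16],"kz":{"mmi":73,"mw":4,"qmy":84,"x":78},"lmh":{"cq":60,"el":1,"ley":75,"oi":75,"oy":35}}
After op 12 (replace /k/3 58): {"bu":59,"h":[18,81,24,81],"k":[92,25,2,58],"kz":{"mmi":73,"mw":4,"qmy":84,"x":78},"lmh":{"cq":60,"el":1,"ley":75,"oi":75,"oy":35}}
After op 13 (replace /kz/x 13): {"bu":59,"h":[18,81,24,81],"k":[92,25,2,58],"kz":{"mmi":73,"mw":4,"qmy":84,"x":13},"lmh":{"cq":60,"el":1,"ley":75,"oi":75,"oy":35}}

Answer: {"bu":59,"h":[18,81,24,81],"k":[92,25,2,58],"kz":{"mmi":73,"mw":4,"qmy":84,"x":13},"lmh":{"cq":60,"el":1,"ley":75,"oi":75,"oy":35}}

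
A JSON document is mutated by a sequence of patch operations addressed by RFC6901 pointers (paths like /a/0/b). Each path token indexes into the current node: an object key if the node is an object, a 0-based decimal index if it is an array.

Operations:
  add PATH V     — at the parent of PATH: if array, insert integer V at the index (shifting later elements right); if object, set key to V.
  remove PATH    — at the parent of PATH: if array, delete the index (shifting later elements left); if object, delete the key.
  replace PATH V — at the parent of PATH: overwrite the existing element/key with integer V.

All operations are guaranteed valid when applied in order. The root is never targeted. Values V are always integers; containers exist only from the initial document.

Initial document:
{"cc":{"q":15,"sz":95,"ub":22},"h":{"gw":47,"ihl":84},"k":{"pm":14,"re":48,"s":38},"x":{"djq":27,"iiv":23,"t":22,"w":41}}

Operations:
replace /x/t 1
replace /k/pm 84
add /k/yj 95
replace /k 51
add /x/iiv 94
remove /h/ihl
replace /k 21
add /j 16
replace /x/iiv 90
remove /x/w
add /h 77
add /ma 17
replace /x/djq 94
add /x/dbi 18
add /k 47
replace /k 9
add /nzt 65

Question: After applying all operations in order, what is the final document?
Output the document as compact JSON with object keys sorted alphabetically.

Answer: {"cc":{"q":15,"sz":95,"ub":22},"h":77,"j":16,"k":9,"ma":17,"nzt":65,"x":{"dbi":18,"djq":94,"iiv":90,"t":1}}

Derivation:
After op 1 (replace /x/t 1): {"cc":{"q":15,"sz":95,"ub":22},"h":{"gw":47,"ihl":84},"k":{"pm":14,"re":48,"s":38},"x":{"djq":27,"iiv":23,"t":1,"w":41}}
After op 2 (replace /k/pm 84): {"cc":{"q":15,"sz":95,"ub":22},"h":{"gw":47,"ihl":84},"k":{"pm":84,"re":48,"s":38},"x":{"djq":27,"iiv":23,"t":1,"w":41}}
After op 3 (add /k/yj 95): {"cc":{"q":15,"sz":95,"ub":22},"h":{"gw":47,"ihl":84},"k":{"pm":84,"re":48,"s":38,"yj":95},"x":{"djq":27,"iiv":23,"t":1,"w":41}}
After op 4 (replace /k 51): {"cc":{"q":15,"sz":95,"ub":22},"h":{"gw":47,"ihl":84},"k":51,"x":{"djq":27,"iiv":23,"t":1,"w":41}}
After op 5 (add /x/iiv 94): {"cc":{"q":15,"sz":95,"ub":22},"h":{"gw":47,"ihl":84},"k":51,"x":{"djq":27,"iiv":94,"t":1,"w":41}}
After op 6 (remove /h/ihl): {"cc":{"q":15,"sz":95,"ub":22},"h":{"gw":47},"k":51,"x":{"djq":27,"iiv":94,"t":1,"w":41}}
After op 7 (replace /k 21): {"cc":{"q":15,"sz":95,"ub":22},"h":{"gw":47},"k":21,"x":{"djq":27,"iiv":94,"t":1,"w":41}}
After op 8 (add /j 16): {"cc":{"q":15,"sz":95,"ub":22},"h":{"gw":47},"j":16,"k":21,"x":{"djq":27,"iiv":94,"t":1,"w":41}}
After op 9 (replace /x/iiv 90): {"cc":{"q":15,"sz":95,"ub":22},"h":{"gw":47},"j":16,"k":21,"x":{"djq":27,"iiv":90,"t":1,"w":41}}
After op 10 (remove /x/w): {"cc":{"q":15,"sz":95,"ub":22},"h":{"gw":47},"j":16,"k":21,"x":{"djq":27,"iiv":90,"t":1}}
After op 11 (add /h 77): {"cc":{"q":15,"sz":95,"ub":22},"h":77,"j":16,"k":21,"x":{"djq":27,"iiv":90,"t":1}}
After op 12 (add /ma 17): {"cc":{"q":15,"sz":95,"ub":22},"h":77,"j":16,"k":21,"ma":17,"x":{"djq":27,"iiv":90,"t":1}}
After op 13 (replace /x/djq 94): {"cc":{"q":15,"sz":95,"ub":22},"h":77,"j":16,"k":21,"ma":17,"x":{"djq":94,"iiv":90,"t":1}}
After op 14 (add /x/dbi 18): {"cc":{"q":15,"sz":95,"ub":22},"h":77,"j":16,"k":21,"ma":17,"x":{"dbi":18,"djq":94,"iiv":90,"t":1}}
After op 15 (add /k 47): {"cc":{"q":15,"sz":95,"ub":22},"h":77,"j":16,"k":47,"ma":17,"x":{"dbi":18,"djq":94,"iiv":90,"t":1}}
After op 16 (replace /k 9): {"cc":{"q":15,"sz":95,"ub":22},"h":77,"j":16,"k":9,"ma":17,"x":{"dbi":18,"djq":94,"iiv":90,"t":1}}
After op 17 (add /nzt 65): {"cc":{"q":15,"sz":95,"ub":22},"h":77,"j":16,"k":9,"ma":17,"nzt":65,"x":{"dbi":18,"djq":94,"iiv":90,"t":1}}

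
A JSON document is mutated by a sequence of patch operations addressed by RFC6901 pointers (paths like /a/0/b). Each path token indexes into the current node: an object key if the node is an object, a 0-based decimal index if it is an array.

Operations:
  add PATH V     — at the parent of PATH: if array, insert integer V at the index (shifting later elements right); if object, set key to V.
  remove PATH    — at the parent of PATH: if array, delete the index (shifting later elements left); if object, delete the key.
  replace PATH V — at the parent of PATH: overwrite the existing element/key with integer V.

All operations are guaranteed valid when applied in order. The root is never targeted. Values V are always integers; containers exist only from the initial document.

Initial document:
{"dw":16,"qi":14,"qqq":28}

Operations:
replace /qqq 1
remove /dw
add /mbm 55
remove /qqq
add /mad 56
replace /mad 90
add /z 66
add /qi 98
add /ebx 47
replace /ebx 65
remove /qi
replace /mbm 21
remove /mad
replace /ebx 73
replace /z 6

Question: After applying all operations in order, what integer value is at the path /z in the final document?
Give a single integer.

Answer: 6

Derivation:
After op 1 (replace /qqq 1): {"dw":16,"qi":14,"qqq":1}
After op 2 (remove /dw): {"qi":14,"qqq":1}
After op 3 (add /mbm 55): {"mbm":55,"qi":14,"qqq":1}
After op 4 (remove /qqq): {"mbm":55,"qi":14}
After op 5 (add /mad 56): {"mad":56,"mbm":55,"qi":14}
After op 6 (replace /mad 90): {"mad":90,"mbm":55,"qi":14}
After op 7 (add /z 66): {"mad":90,"mbm":55,"qi":14,"z":66}
After op 8 (add /qi 98): {"mad":90,"mbm":55,"qi":98,"z":66}
After op 9 (add /ebx 47): {"ebx":47,"mad":90,"mbm":55,"qi":98,"z":66}
After op 10 (replace /ebx 65): {"ebx":65,"mad":90,"mbm":55,"qi":98,"z":66}
After op 11 (remove /qi): {"ebx":65,"mad":90,"mbm":55,"z":66}
After op 12 (replace /mbm 21): {"ebx":65,"mad":90,"mbm":21,"z":66}
After op 13 (remove /mad): {"ebx":65,"mbm":21,"z":66}
After op 14 (replace /ebx 73): {"ebx":73,"mbm":21,"z":66}
After op 15 (replace /z 6): {"ebx":73,"mbm":21,"z":6}
Value at /z: 6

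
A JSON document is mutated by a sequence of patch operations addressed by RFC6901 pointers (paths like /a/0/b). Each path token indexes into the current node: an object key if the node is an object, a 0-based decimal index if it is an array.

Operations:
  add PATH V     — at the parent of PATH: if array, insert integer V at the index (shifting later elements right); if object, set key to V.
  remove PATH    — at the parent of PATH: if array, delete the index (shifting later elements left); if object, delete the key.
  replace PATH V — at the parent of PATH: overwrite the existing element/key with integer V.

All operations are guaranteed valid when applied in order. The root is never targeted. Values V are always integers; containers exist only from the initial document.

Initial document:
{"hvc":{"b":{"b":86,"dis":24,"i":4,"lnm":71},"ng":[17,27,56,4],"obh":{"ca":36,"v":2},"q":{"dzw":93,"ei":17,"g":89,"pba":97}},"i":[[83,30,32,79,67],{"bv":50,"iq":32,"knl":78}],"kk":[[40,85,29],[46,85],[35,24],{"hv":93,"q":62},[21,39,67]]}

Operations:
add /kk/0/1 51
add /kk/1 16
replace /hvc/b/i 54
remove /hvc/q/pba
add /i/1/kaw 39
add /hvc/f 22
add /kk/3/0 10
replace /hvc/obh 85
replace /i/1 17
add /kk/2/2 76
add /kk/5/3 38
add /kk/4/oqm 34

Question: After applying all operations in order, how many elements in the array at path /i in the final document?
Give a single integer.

Answer: 2

Derivation:
After op 1 (add /kk/0/1 51): {"hvc":{"b":{"b":86,"dis":24,"i":4,"lnm":71},"ng":[17,27,56,4],"obh":{"ca":36,"v":2},"q":{"dzw":93,"ei":17,"g":89,"pba":97}},"i":[[83,30,32,79,67],{"bv":50,"iq":32,"knl":78}],"kk":[[40,51,85,29],[46,85],[35,24],{"hv":93,"q":62},[21,39,67]]}
After op 2 (add /kk/1 16): {"hvc":{"b":{"b":86,"dis":24,"i":4,"lnm":71},"ng":[17,27,56,4],"obh":{"ca":36,"v":2},"q":{"dzw":93,"ei":17,"g":89,"pba":97}},"i":[[83,30,32,79,67],{"bv":50,"iq":32,"knl":78}],"kk":[[40,51,85,29],16,[46,85],[35,24],{"hv":93,"q":62},[21,39,67]]}
After op 3 (replace /hvc/b/i 54): {"hvc":{"b":{"b":86,"dis":24,"i":54,"lnm":71},"ng":[17,27,56,4],"obh":{"ca":36,"v":2},"q":{"dzw":93,"ei":17,"g":89,"pba":97}},"i":[[83,30,32,79,67],{"bv":50,"iq":32,"knl":78}],"kk":[[40,51,85,29],16,[46,85],[35,24],{"hv":93,"q":62},[21,39,67]]}
After op 4 (remove /hvc/q/pba): {"hvc":{"b":{"b":86,"dis":24,"i":54,"lnm":71},"ng":[17,27,56,4],"obh":{"ca":36,"v":2},"q":{"dzw":93,"ei":17,"g":89}},"i":[[83,30,32,79,67],{"bv":50,"iq":32,"knl":78}],"kk":[[40,51,85,29],16,[46,85],[35,24],{"hv":93,"q":62},[21,39,67]]}
After op 5 (add /i/1/kaw 39): {"hvc":{"b":{"b":86,"dis":24,"i":54,"lnm":71},"ng":[17,27,56,4],"obh":{"ca":36,"v":2},"q":{"dzw":93,"ei":17,"g":89}},"i":[[83,30,32,79,67],{"bv":50,"iq":32,"kaw":39,"knl":78}],"kk":[[40,51,85,29],16,[46,85],[35,24],{"hv":93,"q":62},[21,39,67]]}
After op 6 (add /hvc/f 22): {"hvc":{"b":{"b":86,"dis":24,"i":54,"lnm":71},"f":22,"ng":[17,27,56,4],"obh":{"ca":36,"v":2},"q":{"dzw":93,"ei":17,"g":89}},"i":[[83,30,32,79,67],{"bv":50,"iq":32,"kaw":39,"knl":78}],"kk":[[40,51,85,29],16,[46,85],[35,24],{"hv":93,"q":62},[21,39,67]]}
After op 7 (add /kk/3/0 10): {"hvc":{"b":{"b":86,"dis":24,"i":54,"lnm":71},"f":22,"ng":[17,27,56,4],"obh":{"ca":36,"v":2},"q":{"dzw":93,"ei":17,"g":89}},"i":[[83,30,32,79,67],{"bv":50,"iq":32,"kaw":39,"knl":78}],"kk":[[40,51,85,29],16,[46,85],[10,35,24],{"hv":93,"q":62},[21,39,67]]}
After op 8 (replace /hvc/obh 85): {"hvc":{"b":{"b":86,"dis":24,"i":54,"lnm":71},"f":22,"ng":[17,27,56,4],"obh":85,"q":{"dzw":93,"ei":17,"g":89}},"i":[[83,30,32,79,67],{"bv":50,"iq":32,"kaw":39,"knl":78}],"kk":[[40,51,85,29],16,[46,85],[10,35,24],{"hv":93,"q":62},[21,39,67]]}
After op 9 (replace /i/1 17): {"hvc":{"b":{"b":86,"dis":24,"i":54,"lnm":71},"f":22,"ng":[17,27,56,4],"obh":85,"q":{"dzw":93,"ei":17,"g":89}},"i":[[83,30,32,79,67],17],"kk":[[40,51,85,29],16,[46,85],[10,35,24],{"hv":93,"q":62},[21,39,67]]}
After op 10 (add /kk/2/2 76): {"hvc":{"b":{"b":86,"dis":24,"i":54,"lnm":71},"f":22,"ng":[17,27,56,4],"obh":85,"q":{"dzw":93,"ei":17,"g":89}},"i":[[83,30,32,79,67],17],"kk":[[40,51,85,29],16,[46,85,76],[10,35,24],{"hv":93,"q":62},[21,39,67]]}
After op 11 (add /kk/5/3 38): {"hvc":{"b":{"b":86,"dis":24,"i":54,"lnm":71},"f":22,"ng":[17,27,56,4],"obh":85,"q":{"dzw":93,"ei":17,"g":89}},"i":[[83,30,32,79,67],17],"kk":[[40,51,85,29],16,[46,85,76],[10,35,24],{"hv":93,"q":62},[21,39,67,38]]}
After op 12 (add /kk/4/oqm 34): {"hvc":{"b":{"b":86,"dis":24,"i":54,"lnm":71},"f":22,"ng":[17,27,56,4],"obh":85,"q":{"dzw":93,"ei":17,"g":89}},"i":[[83,30,32,79,67],17],"kk":[[40,51,85,29],16,[46,85,76],[10,35,24],{"hv":93,"oqm":34,"q":62},[21,39,67,38]]}
Size at path /i: 2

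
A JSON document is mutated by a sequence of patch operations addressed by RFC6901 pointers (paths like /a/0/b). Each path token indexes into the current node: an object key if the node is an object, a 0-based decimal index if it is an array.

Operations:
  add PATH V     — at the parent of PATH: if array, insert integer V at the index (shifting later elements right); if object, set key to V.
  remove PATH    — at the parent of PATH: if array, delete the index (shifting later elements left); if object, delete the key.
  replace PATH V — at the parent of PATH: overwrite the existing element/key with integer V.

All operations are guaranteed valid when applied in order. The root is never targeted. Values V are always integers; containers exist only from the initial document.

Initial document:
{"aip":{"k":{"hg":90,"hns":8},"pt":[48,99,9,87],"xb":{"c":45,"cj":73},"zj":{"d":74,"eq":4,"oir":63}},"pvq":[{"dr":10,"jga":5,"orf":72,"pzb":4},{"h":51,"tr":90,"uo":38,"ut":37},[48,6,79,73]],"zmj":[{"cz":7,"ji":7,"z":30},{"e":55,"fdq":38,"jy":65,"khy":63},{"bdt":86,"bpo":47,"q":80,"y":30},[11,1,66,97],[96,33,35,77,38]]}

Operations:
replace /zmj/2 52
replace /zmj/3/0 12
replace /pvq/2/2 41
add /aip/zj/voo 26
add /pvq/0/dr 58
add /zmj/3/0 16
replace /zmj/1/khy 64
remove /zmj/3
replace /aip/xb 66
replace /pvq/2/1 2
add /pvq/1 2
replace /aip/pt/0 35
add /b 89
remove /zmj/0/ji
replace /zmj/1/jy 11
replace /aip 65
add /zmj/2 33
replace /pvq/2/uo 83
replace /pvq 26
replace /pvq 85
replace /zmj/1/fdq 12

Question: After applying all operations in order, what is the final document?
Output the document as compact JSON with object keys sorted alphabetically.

Answer: {"aip":65,"b":89,"pvq":85,"zmj":[{"cz":7,"z":30},{"e":55,"fdq":12,"jy":11,"khy":64},33,52,[96,33,35,77,38]]}

Derivation:
After op 1 (replace /zmj/2 52): {"aip":{"k":{"hg":90,"hns":8},"pt":[48,99,9,87],"xb":{"c":45,"cj":73},"zj":{"d":74,"eq":4,"oir":63}},"pvq":[{"dr":10,"jga":5,"orf":72,"pzb":4},{"h":51,"tr":90,"uo":38,"ut":37},[48,6,79,73]],"zmj":[{"cz":7,"ji":7,"z":30},{"e":55,"fdq":38,"jy":65,"khy":63},52,[11,1,66,97],[96,33,35,77,38]]}
After op 2 (replace /zmj/3/0 12): {"aip":{"k":{"hg":90,"hns":8},"pt":[48,99,9,87],"xb":{"c":45,"cj":73},"zj":{"d":74,"eq":4,"oir":63}},"pvq":[{"dr":10,"jga":5,"orf":72,"pzb":4},{"h":51,"tr":90,"uo":38,"ut":37},[48,6,79,73]],"zmj":[{"cz":7,"ji":7,"z":30},{"e":55,"fdq":38,"jy":65,"khy":63},52,[12,1,66,97],[96,33,35,77,38]]}
After op 3 (replace /pvq/2/2 41): {"aip":{"k":{"hg":90,"hns":8},"pt":[48,99,9,87],"xb":{"c":45,"cj":73},"zj":{"d":74,"eq":4,"oir":63}},"pvq":[{"dr":10,"jga":5,"orf":72,"pzb":4},{"h":51,"tr":90,"uo":38,"ut":37},[48,6,41,73]],"zmj":[{"cz":7,"ji":7,"z":30},{"e":55,"fdq":38,"jy":65,"khy":63},52,[12,1,66,97],[96,33,35,77,38]]}
After op 4 (add /aip/zj/voo 26): {"aip":{"k":{"hg":90,"hns":8},"pt":[48,99,9,87],"xb":{"c":45,"cj":73},"zj":{"d":74,"eq":4,"oir":63,"voo":26}},"pvq":[{"dr":10,"jga":5,"orf":72,"pzb":4},{"h":51,"tr":90,"uo":38,"ut":37},[48,6,41,73]],"zmj":[{"cz":7,"ji":7,"z":30},{"e":55,"fdq":38,"jy":65,"khy":63},52,[12,1,66,97],[96,33,35,77,38]]}
After op 5 (add /pvq/0/dr 58): {"aip":{"k":{"hg":90,"hns":8},"pt":[48,99,9,87],"xb":{"c":45,"cj":73},"zj":{"d":74,"eq":4,"oir":63,"voo":26}},"pvq":[{"dr":58,"jga":5,"orf":72,"pzb":4},{"h":51,"tr":90,"uo":38,"ut":37},[48,6,41,73]],"zmj":[{"cz":7,"ji":7,"z":30},{"e":55,"fdq":38,"jy":65,"khy":63},52,[12,1,66,97],[96,33,35,77,38]]}
After op 6 (add /zmj/3/0 16): {"aip":{"k":{"hg":90,"hns":8},"pt":[48,99,9,87],"xb":{"c":45,"cj":73},"zj":{"d":74,"eq":4,"oir":63,"voo":26}},"pvq":[{"dr":58,"jga":5,"orf":72,"pzb":4},{"h":51,"tr":90,"uo":38,"ut":37},[48,6,41,73]],"zmj":[{"cz":7,"ji":7,"z":30},{"e":55,"fdq":38,"jy":65,"khy":63},52,[16,12,1,66,97],[96,33,35,77,38]]}
After op 7 (replace /zmj/1/khy 64): {"aip":{"k":{"hg":90,"hns":8},"pt":[48,99,9,87],"xb":{"c":45,"cj":73},"zj":{"d":74,"eq":4,"oir":63,"voo":26}},"pvq":[{"dr":58,"jga":5,"orf":72,"pzb":4},{"h":51,"tr":90,"uo":38,"ut":37},[48,6,41,73]],"zmj":[{"cz":7,"ji":7,"z":30},{"e":55,"fdq":38,"jy":65,"khy":64},52,[16,12,1,66,97],[96,33,35,77,38]]}
After op 8 (remove /zmj/3): {"aip":{"k":{"hg":90,"hns":8},"pt":[48,99,9,87],"xb":{"c":45,"cj":73},"zj":{"d":74,"eq":4,"oir":63,"voo":26}},"pvq":[{"dr":58,"jga":5,"orf":72,"pzb":4},{"h":51,"tr":90,"uo":38,"ut":37},[48,6,41,73]],"zmj":[{"cz":7,"ji":7,"z":30},{"e":55,"fdq":38,"jy":65,"khy":64},52,[96,33,35,77,38]]}
After op 9 (replace /aip/xb 66): {"aip":{"k":{"hg":90,"hns":8},"pt":[48,99,9,87],"xb":66,"zj":{"d":74,"eq":4,"oir":63,"voo":26}},"pvq":[{"dr":58,"jga":5,"orf":72,"pzb":4},{"h":51,"tr":90,"uo":38,"ut":37},[48,6,41,73]],"zmj":[{"cz":7,"ji":7,"z":30},{"e":55,"fdq":38,"jy":65,"khy":64},52,[96,33,35,77,38]]}
After op 10 (replace /pvq/2/1 2): {"aip":{"k":{"hg":90,"hns":8},"pt":[48,99,9,87],"xb":66,"zj":{"d":74,"eq":4,"oir":63,"voo":26}},"pvq":[{"dr":58,"jga":5,"orf":72,"pzb":4},{"h":51,"tr":90,"uo":38,"ut":37},[48,2,41,73]],"zmj":[{"cz":7,"ji":7,"z":30},{"e":55,"fdq":38,"jy":65,"khy":64},52,[96,33,35,77,38]]}
After op 11 (add /pvq/1 2): {"aip":{"k":{"hg":90,"hns":8},"pt":[48,99,9,87],"xb":66,"zj":{"d":74,"eq":4,"oir":63,"voo":26}},"pvq":[{"dr":58,"jga":5,"orf":72,"pzb":4},2,{"h":51,"tr":90,"uo":38,"ut":37},[48,2,41,73]],"zmj":[{"cz":7,"ji":7,"z":30},{"e":55,"fdq":38,"jy":65,"khy":64},52,[96,33,35,77,38]]}
After op 12 (replace /aip/pt/0 35): {"aip":{"k":{"hg":90,"hns":8},"pt":[35,99,9,87],"xb":66,"zj":{"d":74,"eq":4,"oir":63,"voo":26}},"pvq":[{"dr":58,"jga":5,"orf":72,"pzb":4},2,{"h":51,"tr":90,"uo":38,"ut":37},[48,2,41,73]],"zmj":[{"cz":7,"ji":7,"z":30},{"e":55,"fdq":38,"jy":65,"khy":64},52,[96,33,35,77,38]]}
After op 13 (add /b 89): {"aip":{"k":{"hg":90,"hns":8},"pt":[35,99,9,87],"xb":66,"zj":{"d":74,"eq":4,"oir":63,"voo":26}},"b":89,"pvq":[{"dr":58,"jga":5,"orf":72,"pzb":4},2,{"h":51,"tr":90,"uo":38,"ut":37},[48,2,41,73]],"zmj":[{"cz":7,"ji":7,"z":30},{"e":55,"fdq":38,"jy":65,"khy":64},52,[96,33,35,77,38]]}
After op 14 (remove /zmj/0/ji): {"aip":{"k":{"hg":90,"hns":8},"pt":[35,99,9,87],"xb":66,"zj":{"d":74,"eq":4,"oir":63,"voo":26}},"b":89,"pvq":[{"dr":58,"jga":5,"orf":72,"pzb":4},2,{"h":51,"tr":90,"uo":38,"ut":37},[48,2,41,73]],"zmj":[{"cz":7,"z":30},{"e":55,"fdq":38,"jy":65,"khy":64},52,[96,33,35,77,38]]}
After op 15 (replace /zmj/1/jy 11): {"aip":{"k":{"hg":90,"hns":8},"pt":[35,99,9,87],"xb":66,"zj":{"d":74,"eq":4,"oir":63,"voo":26}},"b":89,"pvq":[{"dr":58,"jga":5,"orf":72,"pzb":4},2,{"h":51,"tr":90,"uo":38,"ut":37},[48,2,41,73]],"zmj":[{"cz":7,"z":30},{"e":55,"fdq":38,"jy":11,"khy":64},52,[96,33,35,77,38]]}
After op 16 (replace /aip 65): {"aip":65,"b":89,"pvq":[{"dr":58,"jga":5,"orf":72,"pzb":4},2,{"h":51,"tr":90,"uo":38,"ut":37},[48,2,41,73]],"zmj":[{"cz":7,"z":30},{"e":55,"fdq":38,"jy":11,"khy":64},52,[96,33,35,77,38]]}
After op 17 (add /zmj/2 33): {"aip":65,"b":89,"pvq":[{"dr":58,"jga":5,"orf":72,"pzb":4},2,{"h":51,"tr":90,"uo":38,"ut":37},[48,2,41,73]],"zmj":[{"cz":7,"z":30},{"e":55,"fdq":38,"jy":11,"khy":64},33,52,[96,33,35,77,38]]}
After op 18 (replace /pvq/2/uo 83): {"aip":65,"b":89,"pvq":[{"dr":58,"jga":5,"orf":72,"pzb":4},2,{"h":51,"tr":90,"uo":83,"ut":37},[48,2,41,73]],"zmj":[{"cz":7,"z":30},{"e":55,"fdq":38,"jy":11,"khy":64},33,52,[96,33,35,77,38]]}
After op 19 (replace /pvq 26): {"aip":65,"b":89,"pvq":26,"zmj":[{"cz":7,"z":30},{"e":55,"fdq":38,"jy":11,"khy":64},33,52,[96,33,35,77,38]]}
After op 20 (replace /pvq 85): {"aip":65,"b":89,"pvq":85,"zmj":[{"cz":7,"z":30},{"e":55,"fdq":38,"jy":11,"khy":64},33,52,[96,33,35,77,38]]}
After op 21 (replace /zmj/1/fdq 12): {"aip":65,"b":89,"pvq":85,"zmj":[{"cz":7,"z":30},{"e":55,"fdq":12,"jy":11,"khy":64},33,52,[96,33,35,77,38]]}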